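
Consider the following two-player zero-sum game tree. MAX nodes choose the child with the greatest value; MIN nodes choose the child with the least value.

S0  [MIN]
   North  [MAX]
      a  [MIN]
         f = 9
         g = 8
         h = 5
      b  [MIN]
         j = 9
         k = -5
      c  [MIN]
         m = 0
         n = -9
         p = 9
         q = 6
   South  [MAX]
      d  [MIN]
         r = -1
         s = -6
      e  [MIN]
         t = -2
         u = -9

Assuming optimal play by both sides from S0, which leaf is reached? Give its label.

s

a (MIN): min(9, 8, 5) = 5
b (MIN): min(9, -5) = -5
c (MIN): min(0, -9, 9, 6) = -9
North (MAX): max(5, -5, -9) = 5
d (MIN): min(-1, -6) = -6
e (MIN): min(-2, -9) = -9
South (MAX): max(-6, -9) = -6
S0 (MIN): min(5, -6) = -6
At S0, MIN picks South (lowest: -6).
At South, MAX picks d (highest: -6).
At d, MIN picks s (lowest: -6).
Terminal value -6.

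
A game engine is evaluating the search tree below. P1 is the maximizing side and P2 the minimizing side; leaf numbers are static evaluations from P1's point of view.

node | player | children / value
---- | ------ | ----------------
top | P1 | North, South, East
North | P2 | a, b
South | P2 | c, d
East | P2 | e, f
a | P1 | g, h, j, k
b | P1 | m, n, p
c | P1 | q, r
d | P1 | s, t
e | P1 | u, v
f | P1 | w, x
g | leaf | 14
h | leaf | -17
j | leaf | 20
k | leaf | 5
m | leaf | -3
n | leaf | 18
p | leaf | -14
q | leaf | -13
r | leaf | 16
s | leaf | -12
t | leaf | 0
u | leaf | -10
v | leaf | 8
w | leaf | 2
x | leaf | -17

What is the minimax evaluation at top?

18

a (P1): max(14, -17, 20, 5) = 20
b (P1): max(-3, 18, -14) = 18
North (P2): min(20, 18) = 18
c (P1): max(-13, 16) = 16
d (P1): max(-12, 0) = 0
South (P2): min(16, 0) = 0
e (P1): max(-10, 8) = 8
f (P1): max(2, -17) = 2
East (P2): min(8, 2) = 2
top (P1): max(18, 0, 2) = 18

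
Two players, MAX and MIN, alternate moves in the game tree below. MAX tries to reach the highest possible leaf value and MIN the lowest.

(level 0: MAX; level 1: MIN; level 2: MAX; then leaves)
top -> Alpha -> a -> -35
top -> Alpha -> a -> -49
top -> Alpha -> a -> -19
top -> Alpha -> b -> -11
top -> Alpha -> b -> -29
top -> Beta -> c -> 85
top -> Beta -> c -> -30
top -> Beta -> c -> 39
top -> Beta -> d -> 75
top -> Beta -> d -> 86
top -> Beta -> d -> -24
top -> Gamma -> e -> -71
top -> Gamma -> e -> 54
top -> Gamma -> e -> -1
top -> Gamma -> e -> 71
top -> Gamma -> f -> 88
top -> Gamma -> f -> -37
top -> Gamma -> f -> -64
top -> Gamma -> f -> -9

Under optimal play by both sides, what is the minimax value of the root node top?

85

a (MAX): max(-35, -49, -19) = -19
b (MAX): max(-11, -29) = -11
Alpha (MIN): min(-19, -11) = -19
c (MAX): max(85, -30, 39) = 85
d (MAX): max(75, 86, -24) = 86
Beta (MIN): min(85, 86) = 85
e (MAX): max(-71, 54, -1, 71) = 71
f (MAX): max(88, -37, -64, -9) = 88
Gamma (MIN): min(71, 88) = 71
top (MAX): max(-19, 85, 71) = 85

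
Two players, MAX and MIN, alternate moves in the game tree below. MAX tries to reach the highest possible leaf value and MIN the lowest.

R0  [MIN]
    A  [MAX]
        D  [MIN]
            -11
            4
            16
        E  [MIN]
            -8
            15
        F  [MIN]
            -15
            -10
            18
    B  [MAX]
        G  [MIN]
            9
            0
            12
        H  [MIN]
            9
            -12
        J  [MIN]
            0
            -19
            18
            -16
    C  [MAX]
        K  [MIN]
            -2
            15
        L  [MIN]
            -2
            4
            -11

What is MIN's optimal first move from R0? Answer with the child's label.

A

D (MIN): min(-11, 4, 16) = -11
E (MIN): min(-8, 15) = -8
F (MIN): min(-15, -10, 18) = -15
A (MAX): max(-11, -8, -15) = -8
G (MIN): min(9, 0, 12) = 0
H (MIN): min(9, -12) = -12
J (MIN): min(0, -19, 18, -16) = -19
B (MAX): max(0, -12, -19) = 0
K (MIN): min(-2, 15) = -2
L (MIN): min(-2, 4, -11) = -11
C (MAX): max(-2, -11) = -2
R0 (MIN): min(-8, 0, -2) = -8
MIN at R0 wants the lowest of {A=-8, B=0, C=-2}, so chooses A.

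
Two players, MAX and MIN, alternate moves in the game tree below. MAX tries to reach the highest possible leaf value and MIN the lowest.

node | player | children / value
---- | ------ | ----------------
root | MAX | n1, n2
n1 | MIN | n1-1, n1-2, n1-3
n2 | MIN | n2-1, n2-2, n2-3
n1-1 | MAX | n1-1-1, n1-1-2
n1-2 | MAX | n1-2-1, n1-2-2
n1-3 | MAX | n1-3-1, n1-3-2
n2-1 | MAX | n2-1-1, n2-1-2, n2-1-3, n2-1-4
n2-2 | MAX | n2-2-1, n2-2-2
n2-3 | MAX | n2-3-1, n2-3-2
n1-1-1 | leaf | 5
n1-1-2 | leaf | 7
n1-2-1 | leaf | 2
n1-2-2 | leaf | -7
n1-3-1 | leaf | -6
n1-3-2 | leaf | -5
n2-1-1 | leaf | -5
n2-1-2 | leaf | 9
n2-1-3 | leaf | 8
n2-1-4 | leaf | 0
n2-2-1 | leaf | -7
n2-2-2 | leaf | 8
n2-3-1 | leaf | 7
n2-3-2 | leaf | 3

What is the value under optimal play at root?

7

n1-1 (MAX): max(5, 7) = 7
n1-2 (MAX): max(2, -7) = 2
n1-3 (MAX): max(-6, -5) = -5
n1 (MIN): min(7, 2, -5) = -5
n2-1 (MAX): max(-5, 9, 8, 0) = 9
n2-2 (MAX): max(-7, 8) = 8
n2-3 (MAX): max(7, 3) = 7
n2 (MIN): min(9, 8, 7) = 7
root (MAX): max(-5, 7) = 7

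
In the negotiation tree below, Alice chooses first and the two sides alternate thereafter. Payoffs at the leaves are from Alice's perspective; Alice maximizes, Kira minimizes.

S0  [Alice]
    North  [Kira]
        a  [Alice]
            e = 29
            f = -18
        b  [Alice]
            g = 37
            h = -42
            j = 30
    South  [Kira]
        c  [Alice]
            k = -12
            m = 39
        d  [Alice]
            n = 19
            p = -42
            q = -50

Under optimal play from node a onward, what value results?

a (Alice): max(29, -18) = 29

29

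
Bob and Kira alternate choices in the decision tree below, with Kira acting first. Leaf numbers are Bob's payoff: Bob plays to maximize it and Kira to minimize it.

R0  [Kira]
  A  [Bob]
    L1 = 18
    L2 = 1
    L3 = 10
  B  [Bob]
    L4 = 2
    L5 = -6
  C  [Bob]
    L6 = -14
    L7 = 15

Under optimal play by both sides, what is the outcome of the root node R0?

A (Bob): max(18, 1, 10) = 18
B (Bob): max(2, -6) = 2
C (Bob): max(-14, 15) = 15
R0 (Kira): min(18, 2, 15) = 2

2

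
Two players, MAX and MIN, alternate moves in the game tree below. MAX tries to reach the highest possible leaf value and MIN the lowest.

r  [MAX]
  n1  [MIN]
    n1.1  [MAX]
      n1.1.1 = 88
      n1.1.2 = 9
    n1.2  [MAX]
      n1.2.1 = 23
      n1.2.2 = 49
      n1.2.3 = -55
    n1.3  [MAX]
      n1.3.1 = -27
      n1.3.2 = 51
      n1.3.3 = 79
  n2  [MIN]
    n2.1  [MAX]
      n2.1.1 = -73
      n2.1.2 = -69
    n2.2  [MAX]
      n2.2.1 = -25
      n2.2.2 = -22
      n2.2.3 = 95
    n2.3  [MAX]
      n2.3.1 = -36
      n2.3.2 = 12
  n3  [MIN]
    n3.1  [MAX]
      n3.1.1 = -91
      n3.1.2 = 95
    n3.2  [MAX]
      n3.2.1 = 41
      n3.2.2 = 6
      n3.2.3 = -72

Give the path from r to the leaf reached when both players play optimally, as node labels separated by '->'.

n1.1 (MAX): max(88, 9) = 88
n1.2 (MAX): max(23, 49, -55) = 49
n1.3 (MAX): max(-27, 51, 79) = 79
n1 (MIN): min(88, 49, 79) = 49
n2.1 (MAX): max(-73, -69) = -69
n2.2 (MAX): max(-25, -22, 95) = 95
n2.3 (MAX): max(-36, 12) = 12
n2 (MIN): min(-69, 95, 12) = -69
n3.1 (MAX): max(-91, 95) = 95
n3.2 (MAX): max(41, 6, -72) = 41
n3 (MIN): min(95, 41) = 41
r (MAX): max(49, -69, 41) = 49
At r, MAX picks n1 (highest: 49).
At n1, MIN picks n1.2 (lowest: 49).
At n1.2, MAX picks n1.2.2 (highest: 49).
Terminal value 49.

r -> n1 -> n1.2 -> n1.2.2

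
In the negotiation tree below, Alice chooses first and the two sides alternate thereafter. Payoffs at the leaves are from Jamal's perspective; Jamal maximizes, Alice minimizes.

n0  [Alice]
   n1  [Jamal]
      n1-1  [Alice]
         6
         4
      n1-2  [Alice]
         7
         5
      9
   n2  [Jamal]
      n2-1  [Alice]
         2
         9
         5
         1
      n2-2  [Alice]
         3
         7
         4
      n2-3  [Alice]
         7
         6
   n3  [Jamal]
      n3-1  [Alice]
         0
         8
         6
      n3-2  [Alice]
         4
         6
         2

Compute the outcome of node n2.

6

n2-1 (Alice): min(2, 9, 5, 1) = 1
n2-2 (Alice): min(3, 7, 4) = 3
n2-3 (Alice): min(7, 6) = 6
n2 (Jamal): max(1, 3, 6) = 6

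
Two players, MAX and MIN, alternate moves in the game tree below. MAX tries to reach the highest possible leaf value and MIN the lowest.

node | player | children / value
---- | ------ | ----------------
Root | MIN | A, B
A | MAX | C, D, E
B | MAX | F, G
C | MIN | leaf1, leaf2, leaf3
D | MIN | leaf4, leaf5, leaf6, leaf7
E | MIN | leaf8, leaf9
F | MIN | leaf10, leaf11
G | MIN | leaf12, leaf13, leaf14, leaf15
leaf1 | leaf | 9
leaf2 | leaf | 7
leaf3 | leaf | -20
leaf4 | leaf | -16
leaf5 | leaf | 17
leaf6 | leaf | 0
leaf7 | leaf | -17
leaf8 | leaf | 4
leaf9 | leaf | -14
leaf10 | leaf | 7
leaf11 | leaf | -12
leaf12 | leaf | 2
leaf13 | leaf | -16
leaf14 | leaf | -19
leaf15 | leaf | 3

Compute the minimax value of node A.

C (MIN): min(9, 7, -20) = -20
D (MIN): min(-16, 17, 0, -17) = -17
E (MIN): min(4, -14) = -14
A (MAX): max(-20, -17, -14) = -14

-14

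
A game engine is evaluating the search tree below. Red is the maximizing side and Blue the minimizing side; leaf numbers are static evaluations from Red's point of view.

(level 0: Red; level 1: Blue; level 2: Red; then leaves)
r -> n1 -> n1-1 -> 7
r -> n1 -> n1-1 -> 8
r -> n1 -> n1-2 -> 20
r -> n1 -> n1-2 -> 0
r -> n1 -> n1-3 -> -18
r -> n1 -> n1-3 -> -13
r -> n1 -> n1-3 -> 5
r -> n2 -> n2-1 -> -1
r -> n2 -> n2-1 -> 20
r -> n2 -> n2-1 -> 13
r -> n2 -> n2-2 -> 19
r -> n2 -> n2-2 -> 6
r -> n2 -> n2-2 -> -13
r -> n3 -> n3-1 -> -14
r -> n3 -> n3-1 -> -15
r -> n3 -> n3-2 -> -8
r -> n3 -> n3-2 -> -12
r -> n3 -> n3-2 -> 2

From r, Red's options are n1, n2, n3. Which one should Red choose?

n2

n1-1 (Red): max(7, 8) = 8
n1-2 (Red): max(20, 0) = 20
n1-3 (Red): max(-18, -13, 5) = 5
n1 (Blue): min(8, 20, 5) = 5
n2-1 (Red): max(-1, 20, 13) = 20
n2-2 (Red): max(19, 6, -13) = 19
n2 (Blue): min(20, 19) = 19
n3-1 (Red): max(-14, -15) = -14
n3-2 (Red): max(-8, -12, 2) = 2
n3 (Blue): min(-14, 2) = -14
r (Red): max(5, 19, -14) = 19
Red at r wants the highest of {n1=5, n2=19, n3=-14}, so chooses n2.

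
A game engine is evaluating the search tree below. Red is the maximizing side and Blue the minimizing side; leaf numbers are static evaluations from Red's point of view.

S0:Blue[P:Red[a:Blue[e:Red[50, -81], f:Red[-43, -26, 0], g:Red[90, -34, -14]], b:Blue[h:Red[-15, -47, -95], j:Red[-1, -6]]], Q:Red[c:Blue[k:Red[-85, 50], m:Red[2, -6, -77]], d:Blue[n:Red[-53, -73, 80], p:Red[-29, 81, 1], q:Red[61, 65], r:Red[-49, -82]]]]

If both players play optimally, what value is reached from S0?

e (Red): max(50, -81) = 50
f (Red): max(-43, -26, 0) = 0
g (Red): max(90, -34, -14) = 90
a (Blue): min(50, 0, 90) = 0
h (Red): max(-15, -47, -95) = -15
j (Red): max(-1, -6) = -1
b (Blue): min(-15, -1) = -15
P (Red): max(0, -15) = 0
k (Red): max(-85, 50) = 50
m (Red): max(2, -6, -77) = 2
c (Blue): min(50, 2) = 2
n (Red): max(-53, -73, 80) = 80
p (Red): max(-29, 81, 1) = 81
q (Red): max(61, 65) = 65
r (Red): max(-49, -82) = -49
d (Blue): min(80, 81, 65, -49) = -49
Q (Red): max(2, -49) = 2
S0 (Blue): min(0, 2) = 0

0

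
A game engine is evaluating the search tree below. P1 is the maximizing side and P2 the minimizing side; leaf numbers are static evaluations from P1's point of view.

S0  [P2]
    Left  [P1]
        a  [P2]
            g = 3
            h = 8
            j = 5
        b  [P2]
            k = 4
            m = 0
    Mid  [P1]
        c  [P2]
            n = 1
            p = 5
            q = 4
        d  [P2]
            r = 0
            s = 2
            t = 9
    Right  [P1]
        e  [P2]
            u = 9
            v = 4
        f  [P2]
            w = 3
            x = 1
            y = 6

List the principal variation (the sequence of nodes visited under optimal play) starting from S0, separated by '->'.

a (P2): min(3, 8, 5) = 3
b (P2): min(4, 0) = 0
Left (P1): max(3, 0) = 3
c (P2): min(1, 5, 4) = 1
d (P2): min(0, 2, 9) = 0
Mid (P1): max(1, 0) = 1
e (P2): min(9, 4) = 4
f (P2): min(3, 1, 6) = 1
Right (P1): max(4, 1) = 4
S0 (P2): min(3, 1, 4) = 1
At S0, P2 picks Mid (lowest: 1).
At Mid, P1 picks c (highest: 1).
At c, P2 picks n (lowest: 1).
Terminal value 1.

S0 -> Mid -> c -> n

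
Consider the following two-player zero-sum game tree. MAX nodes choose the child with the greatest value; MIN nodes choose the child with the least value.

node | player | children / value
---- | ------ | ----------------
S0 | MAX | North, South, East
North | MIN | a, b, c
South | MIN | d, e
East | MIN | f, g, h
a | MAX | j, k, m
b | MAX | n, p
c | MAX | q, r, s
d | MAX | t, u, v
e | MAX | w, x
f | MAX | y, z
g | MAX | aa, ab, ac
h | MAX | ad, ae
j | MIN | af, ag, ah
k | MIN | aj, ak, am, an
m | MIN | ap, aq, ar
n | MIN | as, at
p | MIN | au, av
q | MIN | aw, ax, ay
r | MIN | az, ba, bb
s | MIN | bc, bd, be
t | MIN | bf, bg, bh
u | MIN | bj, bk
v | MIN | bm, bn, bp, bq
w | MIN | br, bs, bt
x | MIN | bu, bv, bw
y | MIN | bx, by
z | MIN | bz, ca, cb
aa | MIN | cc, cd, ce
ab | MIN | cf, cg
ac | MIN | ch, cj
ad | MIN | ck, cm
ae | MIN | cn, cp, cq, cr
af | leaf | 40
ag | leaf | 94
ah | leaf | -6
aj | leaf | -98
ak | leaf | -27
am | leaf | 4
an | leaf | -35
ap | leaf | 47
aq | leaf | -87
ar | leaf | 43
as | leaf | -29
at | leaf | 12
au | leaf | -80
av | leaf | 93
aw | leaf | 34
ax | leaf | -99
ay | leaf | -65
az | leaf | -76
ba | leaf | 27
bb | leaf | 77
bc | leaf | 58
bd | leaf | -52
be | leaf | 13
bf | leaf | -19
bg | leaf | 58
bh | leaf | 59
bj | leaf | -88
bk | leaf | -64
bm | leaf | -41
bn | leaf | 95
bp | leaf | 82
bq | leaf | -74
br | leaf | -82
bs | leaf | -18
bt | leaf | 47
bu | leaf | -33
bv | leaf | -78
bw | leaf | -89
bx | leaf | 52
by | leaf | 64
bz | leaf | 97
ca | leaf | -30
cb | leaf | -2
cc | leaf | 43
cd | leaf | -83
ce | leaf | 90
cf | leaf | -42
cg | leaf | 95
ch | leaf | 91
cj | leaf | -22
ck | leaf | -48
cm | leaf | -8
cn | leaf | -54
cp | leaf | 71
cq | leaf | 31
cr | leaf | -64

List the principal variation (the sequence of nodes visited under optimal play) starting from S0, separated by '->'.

S0 -> East -> h -> ad -> ck

j (MIN): min(40, 94, -6) = -6
k (MIN): min(-98, -27, 4, -35) = -98
m (MIN): min(47, -87, 43) = -87
a (MAX): max(-6, -98, -87) = -6
n (MIN): min(-29, 12) = -29
p (MIN): min(-80, 93) = -80
b (MAX): max(-29, -80) = -29
q (MIN): min(34, -99, -65) = -99
r (MIN): min(-76, 27, 77) = -76
s (MIN): min(58, -52, 13) = -52
c (MAX): max(-99, -76, -52) = -52
North (MIN): min(-6, -29, -52) = -52
t (MIN): min(-19, 58, 59) = -19
u (MIN): min(-88, -64) = -88
v (MIN): min(-41, 95, 82, -74) = -74
d (MAX): max(-19, -88, -74) = -19
w (MIN): min(-82, -18, 47) = -82
x (MIN): min(-33, -78, -89) = -89
e (MAX): max(-82, -89) = -82
South (MIN): min(-19, -82) = -82
y (MIN): min(52, 64) = 52
z (MIN): min(97, -30, -2) = -30
f (MAX): max(52, -30) = 52
aa (MIN): min(43, -83, 90) = -83
ab (MIN): min(-42, 95) = -42
ac (MIN): min(91, -22) = -22
g (MAX): max(-83, -42, -22) = -22
ad (MIN): min(-48, -8) = -48
ae (MIN): min(-54, 71, 31, -64) = -64
h (MAX): max(-48, -64) = -48
East (MIN): min(52, -22, -48) = -48
S0 (MAX): max(-52, -82, -48) = -48
At S0, MAX picks East (highest: -48).
At East, MIN picks h (lowest: -48).
At h, MAX picks ad (highest: -48).
At ad, MIN picks ck (lowest: -48).
Terminal value -48.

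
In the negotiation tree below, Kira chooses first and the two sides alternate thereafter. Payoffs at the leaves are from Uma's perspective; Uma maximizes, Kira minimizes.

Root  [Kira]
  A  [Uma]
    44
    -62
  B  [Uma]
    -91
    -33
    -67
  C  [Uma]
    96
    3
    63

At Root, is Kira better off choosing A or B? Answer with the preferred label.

B

A (Uma): max(44, -62) = 44
B (Uma): max(-91, -33, -67) = -33
Kira prefers the lower value; A=44, B=-33. B is better since -33 < 44.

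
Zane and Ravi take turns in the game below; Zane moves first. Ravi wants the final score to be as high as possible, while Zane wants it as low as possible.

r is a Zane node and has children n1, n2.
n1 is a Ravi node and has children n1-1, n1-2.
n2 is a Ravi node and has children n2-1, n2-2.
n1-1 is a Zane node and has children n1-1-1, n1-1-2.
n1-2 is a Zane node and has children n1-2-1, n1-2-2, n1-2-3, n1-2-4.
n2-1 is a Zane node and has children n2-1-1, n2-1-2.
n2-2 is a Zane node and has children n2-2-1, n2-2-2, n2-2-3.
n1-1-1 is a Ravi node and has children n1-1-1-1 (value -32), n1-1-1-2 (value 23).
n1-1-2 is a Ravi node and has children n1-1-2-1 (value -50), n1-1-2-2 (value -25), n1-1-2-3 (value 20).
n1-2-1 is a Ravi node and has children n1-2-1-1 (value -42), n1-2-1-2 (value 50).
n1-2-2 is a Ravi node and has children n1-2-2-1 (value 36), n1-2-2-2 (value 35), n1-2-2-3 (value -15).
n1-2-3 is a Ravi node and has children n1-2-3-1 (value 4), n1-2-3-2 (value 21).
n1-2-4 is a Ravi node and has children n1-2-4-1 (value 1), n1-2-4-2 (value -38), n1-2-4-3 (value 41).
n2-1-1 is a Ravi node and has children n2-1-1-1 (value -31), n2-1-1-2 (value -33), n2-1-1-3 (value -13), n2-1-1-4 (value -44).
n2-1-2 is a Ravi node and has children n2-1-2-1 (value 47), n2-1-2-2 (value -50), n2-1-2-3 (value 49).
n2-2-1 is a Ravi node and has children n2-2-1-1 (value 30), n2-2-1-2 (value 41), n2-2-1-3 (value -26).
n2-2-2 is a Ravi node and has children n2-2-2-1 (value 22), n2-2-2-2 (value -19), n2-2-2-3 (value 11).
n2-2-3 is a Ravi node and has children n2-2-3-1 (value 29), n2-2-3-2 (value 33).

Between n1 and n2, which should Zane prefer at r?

n1-1-1 (Ravi): max(-32, 23) = 23
n1-1-2 (Ravi): max(-50, -25, 20) = 20
n1-1 (Zane): min(23, 20) = 20
n1-2-1 (Ravi): max(-42, 50) = 50
n1-2-2 (Ravi): max(36, 35, -15) = 36
n1-2-3 (Ravi): max(4, 21) = 21
n1-2-4 (Ravi): max(1, -38, 41) = 41
n1-2 (Zane): min(50, 36, 21, 41) = 21
n1 (Ravi): max(20, 21) = 21
n2-1-1 (Ravi): max(-31, -33, -13, -44) = -13
n2-1-2 (Ravi): max(47, -50, 49) = 49
n2-1 (Zane): min(-13, 49) = -13
n2-2-1 (Ravi): max(30, 41, -26) = 41
n2-2-2 (Ravi): max(22, -19, 11) = 22
n2-2-3 (Ravi): max(29, 33) = 33
n2-2 (Zane): min(41, 22, 33) = 22
n2 (Ravi): max(-13, 22) = 22
Zane prefers the lower value; n1=21, n2=22. n1 is better since 21 < 22.

n1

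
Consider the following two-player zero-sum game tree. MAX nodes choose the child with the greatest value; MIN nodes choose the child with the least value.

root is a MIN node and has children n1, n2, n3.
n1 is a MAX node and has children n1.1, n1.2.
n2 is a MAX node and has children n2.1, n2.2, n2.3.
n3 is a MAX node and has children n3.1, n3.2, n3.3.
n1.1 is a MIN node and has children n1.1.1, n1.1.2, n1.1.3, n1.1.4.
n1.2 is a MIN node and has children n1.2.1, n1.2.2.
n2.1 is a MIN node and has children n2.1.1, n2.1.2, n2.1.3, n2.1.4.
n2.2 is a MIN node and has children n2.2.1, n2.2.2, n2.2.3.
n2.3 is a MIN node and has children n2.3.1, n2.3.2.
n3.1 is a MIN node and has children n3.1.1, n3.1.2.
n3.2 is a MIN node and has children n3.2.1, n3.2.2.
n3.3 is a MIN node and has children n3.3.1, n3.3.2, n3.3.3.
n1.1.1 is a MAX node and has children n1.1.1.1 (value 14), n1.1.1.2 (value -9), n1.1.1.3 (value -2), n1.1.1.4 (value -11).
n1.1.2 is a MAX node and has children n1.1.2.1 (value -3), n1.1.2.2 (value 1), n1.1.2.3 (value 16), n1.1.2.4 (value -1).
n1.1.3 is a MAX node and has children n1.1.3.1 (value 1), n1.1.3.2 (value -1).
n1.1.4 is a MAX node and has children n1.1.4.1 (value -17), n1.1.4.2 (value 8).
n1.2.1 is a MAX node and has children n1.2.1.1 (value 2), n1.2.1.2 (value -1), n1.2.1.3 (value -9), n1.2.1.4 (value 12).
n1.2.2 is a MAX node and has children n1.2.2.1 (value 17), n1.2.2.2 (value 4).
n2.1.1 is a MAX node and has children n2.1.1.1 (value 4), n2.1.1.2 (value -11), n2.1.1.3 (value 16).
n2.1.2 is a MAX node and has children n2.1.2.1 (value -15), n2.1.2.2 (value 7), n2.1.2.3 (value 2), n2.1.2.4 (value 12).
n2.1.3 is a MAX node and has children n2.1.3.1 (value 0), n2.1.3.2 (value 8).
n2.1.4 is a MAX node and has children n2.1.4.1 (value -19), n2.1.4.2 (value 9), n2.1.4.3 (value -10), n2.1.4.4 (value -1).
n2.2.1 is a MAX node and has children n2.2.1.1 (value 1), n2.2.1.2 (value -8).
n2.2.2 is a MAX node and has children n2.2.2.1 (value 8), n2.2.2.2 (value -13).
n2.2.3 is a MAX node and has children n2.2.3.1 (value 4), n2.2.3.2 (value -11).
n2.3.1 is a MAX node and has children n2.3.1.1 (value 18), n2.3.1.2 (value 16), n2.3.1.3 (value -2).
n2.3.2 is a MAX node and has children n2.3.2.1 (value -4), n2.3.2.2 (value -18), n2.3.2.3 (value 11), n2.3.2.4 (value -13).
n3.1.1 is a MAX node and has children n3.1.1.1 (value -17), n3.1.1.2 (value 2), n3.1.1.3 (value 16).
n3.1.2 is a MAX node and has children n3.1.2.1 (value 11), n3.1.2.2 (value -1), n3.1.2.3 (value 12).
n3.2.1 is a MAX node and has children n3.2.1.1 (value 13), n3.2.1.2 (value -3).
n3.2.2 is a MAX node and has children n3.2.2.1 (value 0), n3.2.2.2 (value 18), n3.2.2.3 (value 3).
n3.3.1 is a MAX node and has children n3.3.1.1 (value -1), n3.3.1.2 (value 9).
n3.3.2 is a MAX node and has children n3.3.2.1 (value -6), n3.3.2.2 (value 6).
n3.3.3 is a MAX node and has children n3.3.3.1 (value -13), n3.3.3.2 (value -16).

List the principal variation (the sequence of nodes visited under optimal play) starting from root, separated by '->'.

root -> n2 -> n2.3 -> n2.3.2 -> n2.3.2.3

n1.1.1 (MAX): max(14, -9, -2, -11) = 14
n1.1.2 (MAX): max(-3, 1, 16, -1) = 16
n1.1.3 (MAX): max(1, -1) = 1
n1.1.4 (MAX): max(-17, 8) = 8
n1.1 (MIN): min(14, 16, 1, 8) = 1
n1.2.1 (MAX): max(2, -1, -9, 12) = 12
n1.2.2 (MAX): max(17, 4) = 17
n1.2 (MIN): min(12, 17) = 12
n1 (MAX): max(1, 12) = 12
n2.1.1 (MAX): max(4, -11, 16) = 16
n2.1.2 (MAX): max(-15, 7, 2, 12) = 12
n2.1.3 (MAX): max(0, 8) = 8
n2.1.4 (MAX): max(-19, 9, -10, -1) = 9
n2.1 (MIN): min(16, 12, 8, 9) = 8
n2.2.1 (MAX): max(1, -8) = 1
n2.2.2 (MAX): max(8, -13) = 8
n2.2.3 (MAX): max(4, -11) = 4
n2.2 (MIN): min(1, 8, 4) = 1
n2.3.1 (MAX): max(18, 16, -2) = 18
n2.3.2 (MAX): max(-4, -18, 11, -13) = 11
n2.3 (MIN): min(18, 11) = 11
n2 (MAX): max(8, 1, 11) = 11
n3.1.1 (MAX): max(-17, 2, 16) = 16
n3.1.2 (MAX): max(11, -1, 12) = 12
n3.1 (MIN): min(16, 12) = 12
n3.2.1 (MAX): max(13, -3) = 13
n3.2.2 (MAX): max(0, 18, 3) = 18
n3.2 (MIN): min(13, 18) = 13
n3.3.1 (MAX): max(-1, 9) = 9
n3.3.2 (MAX): max(-6, 6) = 6
n3.3.3 (MAX): max(-13, -16) = -13
n3.3 (MIN): min(9, 6, -13) = -13
n3 (MAX): max(12, 13, -13) = 13
root (MIN): min(12, 11, 13) = 11
At root, MIN picks n2 (lowest: 11).
At n2, MAX picks n2.3 (highest: 11).
At n2.3, MIN picks n2.3.2 (lowest: 11).
At n2.3.2, MAX picks n2.3.2.3 (highest: 11).
Terminal value 11.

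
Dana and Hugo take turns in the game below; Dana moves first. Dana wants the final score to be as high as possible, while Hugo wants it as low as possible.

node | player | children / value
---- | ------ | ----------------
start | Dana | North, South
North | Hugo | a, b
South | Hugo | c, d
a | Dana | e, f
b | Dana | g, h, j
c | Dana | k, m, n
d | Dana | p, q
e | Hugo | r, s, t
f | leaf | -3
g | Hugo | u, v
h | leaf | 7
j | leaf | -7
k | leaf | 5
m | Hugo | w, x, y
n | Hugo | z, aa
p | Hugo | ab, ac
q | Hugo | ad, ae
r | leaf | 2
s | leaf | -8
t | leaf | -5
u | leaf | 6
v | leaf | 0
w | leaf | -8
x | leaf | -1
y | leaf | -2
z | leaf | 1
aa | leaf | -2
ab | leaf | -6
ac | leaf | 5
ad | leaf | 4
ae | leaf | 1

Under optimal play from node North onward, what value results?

-3

e (Hugo): min(2, -8, -5) = -8
a (Dana): max(-8, -3) = -3
g (Hugo): min(6, 0) = 0
b (Dana): max(0, 7, -7) = 7
North (Hugo): min(-3, 7) = -3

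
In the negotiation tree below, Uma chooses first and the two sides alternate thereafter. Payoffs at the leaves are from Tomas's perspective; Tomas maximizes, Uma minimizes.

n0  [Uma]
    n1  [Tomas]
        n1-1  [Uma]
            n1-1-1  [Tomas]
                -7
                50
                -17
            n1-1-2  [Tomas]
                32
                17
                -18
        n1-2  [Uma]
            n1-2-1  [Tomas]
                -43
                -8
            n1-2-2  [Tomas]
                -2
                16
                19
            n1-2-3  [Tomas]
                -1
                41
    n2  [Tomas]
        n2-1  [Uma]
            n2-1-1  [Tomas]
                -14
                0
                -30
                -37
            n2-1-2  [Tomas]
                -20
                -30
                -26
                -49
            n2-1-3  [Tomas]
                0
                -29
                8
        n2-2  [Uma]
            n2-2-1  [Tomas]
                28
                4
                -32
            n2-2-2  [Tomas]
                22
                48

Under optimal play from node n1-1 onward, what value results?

32

n1-1-1 (Tomas): max(-7, 50, -17) = 50
n1-1-2 (Tomas): max(32, 17, -18) = 32
n1-1 (Uma): min(50, 32) = 32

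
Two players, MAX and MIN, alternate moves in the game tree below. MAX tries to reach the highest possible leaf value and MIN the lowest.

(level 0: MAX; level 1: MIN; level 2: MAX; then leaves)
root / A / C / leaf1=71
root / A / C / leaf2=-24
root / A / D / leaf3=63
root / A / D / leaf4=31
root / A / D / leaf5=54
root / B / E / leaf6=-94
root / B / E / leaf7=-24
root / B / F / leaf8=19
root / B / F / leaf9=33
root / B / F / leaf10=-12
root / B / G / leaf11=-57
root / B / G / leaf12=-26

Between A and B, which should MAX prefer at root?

A

C (MAX): max(71, -24) = 71
D (MAX): max(63, 31, 54) = 63
A (MIN): min(71, 63) = 63
E (MAX): max(-94, -24) = -24
F (MAX): max(19, 33, -12) = 33
G (MAX): max(-57, -26) = -26
B (MIN): min(-24, 33, -26) = -26
MAX prefers the higher value; A=63, B=-26. A is better since 63 > -26.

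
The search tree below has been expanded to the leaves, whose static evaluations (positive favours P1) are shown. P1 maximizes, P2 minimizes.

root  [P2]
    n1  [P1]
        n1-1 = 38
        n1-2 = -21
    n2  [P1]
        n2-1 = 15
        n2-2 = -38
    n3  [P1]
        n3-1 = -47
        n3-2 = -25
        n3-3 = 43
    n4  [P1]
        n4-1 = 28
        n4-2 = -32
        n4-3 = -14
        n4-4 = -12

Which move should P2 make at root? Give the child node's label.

n2

n1 (P1): max(38, -21) = 38
n2 (P1): max(15, -38) = 15
n3 (P1): max(-47, -25, 43) = 43
n4 (P1): max(28, -32, -14, -12) = 28
root (P2): min(38, 15, 43, 28) = 15
P2 at root wants the lowest of {n1=38, n2=15, n3=43, n4=28}, so chooses n2.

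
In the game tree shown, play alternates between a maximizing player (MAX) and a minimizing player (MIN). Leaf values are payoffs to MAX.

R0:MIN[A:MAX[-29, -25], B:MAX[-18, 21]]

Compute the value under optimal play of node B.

B (MAX): max(-18, 21) = 21

21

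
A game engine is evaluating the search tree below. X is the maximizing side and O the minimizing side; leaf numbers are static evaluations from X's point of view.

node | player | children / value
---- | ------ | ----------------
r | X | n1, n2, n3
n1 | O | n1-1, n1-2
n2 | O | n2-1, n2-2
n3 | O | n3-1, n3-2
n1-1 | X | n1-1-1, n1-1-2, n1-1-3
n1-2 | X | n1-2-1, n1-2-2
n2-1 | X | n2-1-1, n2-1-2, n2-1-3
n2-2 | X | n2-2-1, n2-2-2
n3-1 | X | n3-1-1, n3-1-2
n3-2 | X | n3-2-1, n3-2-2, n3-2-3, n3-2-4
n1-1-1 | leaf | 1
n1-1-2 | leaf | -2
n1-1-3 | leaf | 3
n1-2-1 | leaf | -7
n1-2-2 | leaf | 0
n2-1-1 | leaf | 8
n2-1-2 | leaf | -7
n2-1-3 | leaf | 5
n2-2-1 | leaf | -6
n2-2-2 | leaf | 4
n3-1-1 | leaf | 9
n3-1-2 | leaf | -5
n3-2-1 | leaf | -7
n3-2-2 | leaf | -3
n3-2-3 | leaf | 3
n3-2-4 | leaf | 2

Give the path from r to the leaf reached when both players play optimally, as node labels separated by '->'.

n1-1 (X): max(1, -2, 3) = 3
n1-2 (X): max(-7, 0) = 0
n1 (O): min(3, 0) = 0
n2-1 (X): max(8, -7, 5) = 8
n2-2 (X): max(-6, 4) = 4
n2 (O): min(8, 4) = 4
n3-1 (X): max(9, -5) = 9
n3-2 (X): max(-7, -3, 3, 2) = 3
n3 (O): min(9, 3) = 3
r (X): max(0, 4, 3) = 4
At r, X picks n2 (highest: 4).
At n2, O picks n2-2 (lowest: 4).
At n2-2, X picks n2-2-2 (highest: 4).
Terminal value 4.

r -> n2 -> n2-2 -> n2-2-2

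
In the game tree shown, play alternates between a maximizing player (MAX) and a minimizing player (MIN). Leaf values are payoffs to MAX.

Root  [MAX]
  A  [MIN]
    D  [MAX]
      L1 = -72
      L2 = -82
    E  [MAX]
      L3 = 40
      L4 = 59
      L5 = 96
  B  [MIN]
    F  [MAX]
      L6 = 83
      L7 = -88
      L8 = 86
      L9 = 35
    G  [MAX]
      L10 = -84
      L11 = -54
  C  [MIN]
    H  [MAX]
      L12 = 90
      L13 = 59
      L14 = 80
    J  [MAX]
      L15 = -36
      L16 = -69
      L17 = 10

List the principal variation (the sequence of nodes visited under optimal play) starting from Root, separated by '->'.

D (MAX): max(-72, -82) = -72
E (MAX): max(40, 59, 96) = 96
A (MIN): min(-72, 96) = -72
F (MAX): max(83, -88, 86, 35) = 86
G (MAX): max(-84, -54) = -54
B (MIN): min(86, -54) = -54
H (MAX): max(90, 59, 80) = 90
J (MAX): max(-36, -69, 10) = 10
C (MIN): min(90, 10) = 10
Root (MAX): max(-72, -54, 10) = 10
At Root, MAX picks C (highest: 10).
At C, MIN picks J (lowest: 10).
At J, MAX picks L17 (highest: 10).
Terminal value 10.

Root -> C -> J -> L17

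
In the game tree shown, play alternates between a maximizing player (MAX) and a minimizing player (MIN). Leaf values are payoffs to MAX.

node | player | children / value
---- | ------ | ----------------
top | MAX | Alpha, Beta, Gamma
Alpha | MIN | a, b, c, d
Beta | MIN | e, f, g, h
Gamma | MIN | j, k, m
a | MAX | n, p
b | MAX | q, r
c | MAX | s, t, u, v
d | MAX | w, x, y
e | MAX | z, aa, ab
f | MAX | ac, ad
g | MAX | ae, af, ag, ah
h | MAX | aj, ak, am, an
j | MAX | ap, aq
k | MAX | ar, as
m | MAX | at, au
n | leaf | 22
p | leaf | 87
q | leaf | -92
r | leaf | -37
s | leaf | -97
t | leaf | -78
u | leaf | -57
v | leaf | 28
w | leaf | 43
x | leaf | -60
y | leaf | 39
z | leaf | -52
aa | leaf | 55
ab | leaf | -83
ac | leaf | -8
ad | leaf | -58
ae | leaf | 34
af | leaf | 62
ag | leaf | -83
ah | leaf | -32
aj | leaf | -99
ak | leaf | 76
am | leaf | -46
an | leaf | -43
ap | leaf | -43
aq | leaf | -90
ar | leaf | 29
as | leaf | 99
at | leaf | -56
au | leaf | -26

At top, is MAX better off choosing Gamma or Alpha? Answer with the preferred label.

Alpha

j (MAX): max(-43, -90) = -43
k (MAX): max(29, 99) = 99
m (MAX): max(-56, -26) = -26
Gamma (MIN): min(-43, 99, -26) = -43
a (MAX): max(22, 87) = 87
b (MAX): max(-92, -37) = -37
c (MAX): max(-97, -78, -57, 28) = 28
d (MAX): max(43, -60, 39) = 43
Alpha (MIN): min(87, -37, 28, 43) = -37
MAX prefers the higher value; Gamma=-43, Alpha=-37. Alpha is better since -37 > -43.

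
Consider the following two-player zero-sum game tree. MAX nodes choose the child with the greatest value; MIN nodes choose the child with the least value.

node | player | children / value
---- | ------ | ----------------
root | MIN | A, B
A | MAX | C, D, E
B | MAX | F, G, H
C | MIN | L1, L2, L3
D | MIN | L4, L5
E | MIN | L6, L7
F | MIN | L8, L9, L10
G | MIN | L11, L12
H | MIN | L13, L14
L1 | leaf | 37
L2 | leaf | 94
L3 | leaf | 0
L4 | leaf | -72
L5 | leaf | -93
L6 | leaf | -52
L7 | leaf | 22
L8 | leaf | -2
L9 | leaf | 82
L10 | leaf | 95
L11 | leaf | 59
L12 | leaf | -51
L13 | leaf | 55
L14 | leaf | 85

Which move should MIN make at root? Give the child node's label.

A

C (MIN): min(37, 94, 0) = 0
D (MIN): min(-72, -93) = -93
E (MIN): min(-52, 22) = -52
A (MAX): max(0, -93, -52) = 0
F (MIN): min(-2, 82, 95) = -2
G (MIN): min(59, -51) = -51
H (MIN): min(55, 85) = 55
B (MAX): max(-2, -51, 55) = 55
root (MIN): min(0, 55) = 0
MIN at root wants the lowest of {A=0, B=55}, so chooses A.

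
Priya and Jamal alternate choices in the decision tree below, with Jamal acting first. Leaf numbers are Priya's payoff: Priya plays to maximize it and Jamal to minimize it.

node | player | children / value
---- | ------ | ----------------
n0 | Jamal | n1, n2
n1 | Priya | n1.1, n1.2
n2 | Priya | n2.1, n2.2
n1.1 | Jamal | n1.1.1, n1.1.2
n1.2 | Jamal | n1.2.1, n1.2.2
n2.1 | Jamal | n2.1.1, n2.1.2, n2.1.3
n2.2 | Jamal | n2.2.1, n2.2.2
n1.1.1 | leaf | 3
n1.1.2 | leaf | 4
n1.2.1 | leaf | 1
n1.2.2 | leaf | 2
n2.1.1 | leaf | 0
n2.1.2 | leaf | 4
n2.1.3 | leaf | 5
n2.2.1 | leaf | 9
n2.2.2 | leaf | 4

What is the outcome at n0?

3

n1.1 (Jamal): min(3, 4) = 3
n1.2 (Jamal): min(1, 2) = 1
n1 (Priya): max(3, 1) = 3
n2.1 (Jamal): min(0, 4, 5) = 0
n2.2 (Jamal): min(9, 4) = 4
n2 (Priya): max(0, 4) = 4
n0 (Jamal): min(3, 4) = 3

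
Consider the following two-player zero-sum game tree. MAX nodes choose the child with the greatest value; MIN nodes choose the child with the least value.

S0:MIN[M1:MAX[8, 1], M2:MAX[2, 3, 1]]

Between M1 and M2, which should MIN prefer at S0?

M1 (MAX): max(8, 1) = 8
M2 (MAX): max(2, 3, 1) = 3
MIN prefers the lower value; M1=8, M2=3. M2 is better since 3 < 8.

M2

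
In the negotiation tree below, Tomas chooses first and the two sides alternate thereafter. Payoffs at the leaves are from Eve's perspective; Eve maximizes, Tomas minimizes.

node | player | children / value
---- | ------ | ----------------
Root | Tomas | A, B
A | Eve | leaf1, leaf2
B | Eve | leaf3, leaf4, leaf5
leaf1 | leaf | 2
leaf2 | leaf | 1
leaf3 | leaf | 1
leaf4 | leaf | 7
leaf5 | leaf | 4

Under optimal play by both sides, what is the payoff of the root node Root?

2

A (Eve): max(2, 1) = 2
B (Eve): max(1, 7, 4) = 7
Root (Tomas): min(2, 7) = 2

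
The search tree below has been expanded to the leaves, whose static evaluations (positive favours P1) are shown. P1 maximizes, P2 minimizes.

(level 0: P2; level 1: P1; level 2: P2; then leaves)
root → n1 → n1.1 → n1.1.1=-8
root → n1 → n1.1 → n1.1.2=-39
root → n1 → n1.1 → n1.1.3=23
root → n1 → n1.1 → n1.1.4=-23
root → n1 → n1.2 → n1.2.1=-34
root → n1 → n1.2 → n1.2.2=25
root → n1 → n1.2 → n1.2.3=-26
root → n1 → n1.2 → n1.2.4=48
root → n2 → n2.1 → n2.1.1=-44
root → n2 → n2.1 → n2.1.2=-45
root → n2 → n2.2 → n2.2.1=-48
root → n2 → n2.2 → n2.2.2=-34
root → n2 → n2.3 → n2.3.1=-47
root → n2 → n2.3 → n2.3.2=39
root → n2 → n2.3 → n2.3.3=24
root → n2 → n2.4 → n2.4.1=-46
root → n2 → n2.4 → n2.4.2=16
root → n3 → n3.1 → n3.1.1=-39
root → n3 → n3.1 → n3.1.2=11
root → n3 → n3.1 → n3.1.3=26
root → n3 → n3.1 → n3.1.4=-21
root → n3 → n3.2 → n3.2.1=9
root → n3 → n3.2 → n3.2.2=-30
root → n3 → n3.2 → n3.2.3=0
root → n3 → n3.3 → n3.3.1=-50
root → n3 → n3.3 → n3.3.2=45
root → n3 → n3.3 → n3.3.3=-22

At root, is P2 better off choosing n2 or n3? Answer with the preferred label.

n2.1 (P2): min(-44, -45) = -45
n2.2 (P2): min(-48, -34) = -48
n2.3 (P2): min(-47, 39, 24) = -47
n2.4 (P2): min(-46, 16) = -46
n2 (P1): max(-45, -48, -47, -46) = -45
n3.1 (P2): min(-39, 11, 26, -21) = -39
n3.2 (P2): min(9, -30, 0) = -30
n3.3 (P2): min(-50, 45, -22) = -50
n3 (P1): max(-39, -30, -50) = -30
P2 prefers the lower value; n2=-45, n3=-30. n2 is better since -45 < -30.

n2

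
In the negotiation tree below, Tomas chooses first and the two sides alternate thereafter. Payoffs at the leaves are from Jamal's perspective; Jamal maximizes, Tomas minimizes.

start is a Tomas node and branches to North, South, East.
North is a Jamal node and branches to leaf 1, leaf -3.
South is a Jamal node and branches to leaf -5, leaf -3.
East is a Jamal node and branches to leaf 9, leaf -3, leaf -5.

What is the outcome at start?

-3

North (Jamal): max(1, -3) = 1
South (Jamal): max(-5, -3) = -3
East (Jamal): max(9, -3, -5) = 9
start (Tomas): min(1, -3, 9) = -3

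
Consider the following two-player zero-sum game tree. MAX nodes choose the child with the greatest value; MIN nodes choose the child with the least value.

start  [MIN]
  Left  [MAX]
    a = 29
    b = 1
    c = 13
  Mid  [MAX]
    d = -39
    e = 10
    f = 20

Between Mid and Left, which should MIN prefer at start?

Mid

Mid (MAX): max(-39, 10, 20) = 20
Left (MAX): max(29, 1, 13) = 29
MIN prefers the lower value; Mid=20, Left=29. Mid is better since 20 < 29.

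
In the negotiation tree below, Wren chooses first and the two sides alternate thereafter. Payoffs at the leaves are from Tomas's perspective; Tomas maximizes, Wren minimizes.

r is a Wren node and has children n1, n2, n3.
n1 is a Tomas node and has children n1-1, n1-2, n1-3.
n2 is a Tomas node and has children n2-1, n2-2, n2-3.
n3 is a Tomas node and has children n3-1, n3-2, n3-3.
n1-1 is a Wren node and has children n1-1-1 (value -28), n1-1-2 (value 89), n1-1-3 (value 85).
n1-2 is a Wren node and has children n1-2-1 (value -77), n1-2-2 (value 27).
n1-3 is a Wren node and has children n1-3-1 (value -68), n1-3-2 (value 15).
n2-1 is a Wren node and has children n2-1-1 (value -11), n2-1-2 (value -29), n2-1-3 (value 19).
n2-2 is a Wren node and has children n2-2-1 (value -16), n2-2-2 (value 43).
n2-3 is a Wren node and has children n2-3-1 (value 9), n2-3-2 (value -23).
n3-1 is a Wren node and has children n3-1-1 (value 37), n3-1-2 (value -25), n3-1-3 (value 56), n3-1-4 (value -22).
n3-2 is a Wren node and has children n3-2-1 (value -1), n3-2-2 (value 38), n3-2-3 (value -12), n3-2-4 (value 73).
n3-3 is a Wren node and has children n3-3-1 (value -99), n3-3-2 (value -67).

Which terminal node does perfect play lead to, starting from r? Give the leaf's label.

n1-1-1

n1-1 (Wren): min(-28, 89, 85) = -28
n1-2 (Wren): min(-77, 27) = -77
n1-3 (Wren): min(-68, 15) = -68
n1 (Tomas): max(-28, -77, -68) = -28
n2-1 (Wren): min(-11, -29, 19) = -29
n2-2 (Wren): min(-16, 43) = -16
n2-3 (Wren): min(9, -23) = -23
n2 (Tomas): max(-29, -16, -23) = -16
n3-1 (Wren): min(37, -25, 56, -22) = -25
n3-2 (Wren): min(-1, 38, -12, 73) = -12
n3-3 (Wren): min(-99, -67) = -99
n3 (Tomas): max(-25, -12, -99) = -12
r (Wren): min(-28, -16, -12) = -28
At r, Wren picks n1 (lowest: -28).
At n1, Tomas picks n1-1 (highest: -28).
At n1-1, Wren picks n1-1-1 (lowest: -28).
Terminal value -28.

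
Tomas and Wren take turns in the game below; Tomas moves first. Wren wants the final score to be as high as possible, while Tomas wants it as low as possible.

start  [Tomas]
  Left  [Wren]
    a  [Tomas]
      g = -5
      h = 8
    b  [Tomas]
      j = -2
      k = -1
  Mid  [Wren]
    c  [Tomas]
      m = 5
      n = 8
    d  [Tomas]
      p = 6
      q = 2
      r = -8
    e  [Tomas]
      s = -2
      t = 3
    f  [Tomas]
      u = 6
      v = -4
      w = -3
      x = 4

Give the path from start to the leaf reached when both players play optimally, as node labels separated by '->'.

a (Tomas): min(-5, 8) = -5
b (Tomas): min(-2, -1) = -2
Left (Wren): max(-5, -2) = -2
c (Tomas): min(5, 8) = 5
d (Tomas): min(6, 2, -8) = -8
e (Tomas): min(-2, 3) = -2
f (Tomas): min(6, -4, -3, 4) = -4
Mid (Wren): max(5, -8, -2, -4) = 5
start (Tomas): min(-2, 5) = -2
At start, Tomas picks Left (lowest: -2).
At Left, Wren picks b (highest: -2).
At b, Tomas picks j (lowest: -2).
Terminal value -2.

start -> Left -> b -> j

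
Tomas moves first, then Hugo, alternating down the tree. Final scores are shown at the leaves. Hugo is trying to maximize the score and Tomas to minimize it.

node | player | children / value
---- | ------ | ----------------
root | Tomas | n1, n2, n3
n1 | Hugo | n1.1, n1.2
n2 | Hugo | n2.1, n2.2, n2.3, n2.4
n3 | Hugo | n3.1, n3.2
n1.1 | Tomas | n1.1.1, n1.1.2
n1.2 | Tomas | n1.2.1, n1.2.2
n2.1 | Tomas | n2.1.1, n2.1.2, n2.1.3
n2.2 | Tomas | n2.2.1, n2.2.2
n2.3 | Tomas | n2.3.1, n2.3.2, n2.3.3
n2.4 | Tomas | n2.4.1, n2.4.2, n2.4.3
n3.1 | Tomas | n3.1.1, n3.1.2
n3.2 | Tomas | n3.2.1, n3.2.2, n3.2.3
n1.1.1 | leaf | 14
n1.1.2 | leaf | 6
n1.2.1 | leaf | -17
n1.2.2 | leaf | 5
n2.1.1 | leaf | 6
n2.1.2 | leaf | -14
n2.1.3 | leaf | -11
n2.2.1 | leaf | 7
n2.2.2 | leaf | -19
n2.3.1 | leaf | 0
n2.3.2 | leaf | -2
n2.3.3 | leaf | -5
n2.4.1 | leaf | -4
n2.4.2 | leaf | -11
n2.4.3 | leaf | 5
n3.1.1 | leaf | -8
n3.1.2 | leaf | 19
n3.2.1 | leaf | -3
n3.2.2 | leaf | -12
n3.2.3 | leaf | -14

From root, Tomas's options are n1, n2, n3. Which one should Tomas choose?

n1.1 (Tomas): min(14, 6) = 6
n1.2 (Tomas): min(-17, 5) = -17
n1 (Hugo): max(6, -17) = 6
n2.1 (Tomas): min(6, -14, -11) = -14
n2.2 (Tomas): min(7, -19) = -19
n2.3 (Tomas): min(0, -2, -5) = -5
n2.4 (Tomas): min(-4, -11, 5) = -11
n2 (Hugo): max(-14, -19, -5, -11) = -5
n3.1 (Tomas): min(-8, 19) = -8
n3.2 (Tomas): min(-3, -12, -14) = -14
n3 (Hugo): max(-8, -14) = -8
root (Tomas): min(6, -5, -8) = -8
Tomas at root wants the lowest of {n1=6, n2=-5, n3=-8}, so chooses n3.

n3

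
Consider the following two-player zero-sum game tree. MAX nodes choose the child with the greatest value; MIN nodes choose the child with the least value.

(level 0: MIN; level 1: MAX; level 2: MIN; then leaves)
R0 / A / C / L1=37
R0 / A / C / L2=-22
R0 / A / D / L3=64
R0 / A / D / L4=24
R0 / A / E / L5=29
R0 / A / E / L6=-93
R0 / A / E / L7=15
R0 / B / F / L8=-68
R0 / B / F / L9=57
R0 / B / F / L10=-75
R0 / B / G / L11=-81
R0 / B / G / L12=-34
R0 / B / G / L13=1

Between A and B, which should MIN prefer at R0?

B

C (MIN): min(37, -22) = -22
D (MIN): min(64, 24) = 24
E (MIN): min(29, -93, 15) = -93
A (MAX): max(-22, 24, -93) = 24
F (MIN): min(-68, 57, -75) = -75
G (MIN): min(-81, -34, 1) = -81
B (MAX): max(-75, -81) = -75
MIN prefers the lower value; A=24, B=-75. B is better since -75 < 24.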